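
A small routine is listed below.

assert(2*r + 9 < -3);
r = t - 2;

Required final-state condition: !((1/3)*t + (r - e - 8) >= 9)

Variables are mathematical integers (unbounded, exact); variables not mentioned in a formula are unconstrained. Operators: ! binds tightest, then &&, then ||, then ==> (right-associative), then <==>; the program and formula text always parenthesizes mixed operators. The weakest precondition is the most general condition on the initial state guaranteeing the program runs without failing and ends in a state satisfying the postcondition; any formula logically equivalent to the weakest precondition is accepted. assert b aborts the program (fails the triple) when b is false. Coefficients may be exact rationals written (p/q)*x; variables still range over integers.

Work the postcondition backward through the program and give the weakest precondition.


Working backward. After the program, the postcondition !((1/3)*t + (r - e - 8) >= 9) must hold; in canonical form it is !(r + (1/3)*t >= e + 17).
Before r := t - 2: !((4/3)*t >= e + 19)
Before assert 2*r + 9 < -3: 2*r < -12 && (!((4/3)*t >= e + 19))
Answer: WP = 2*r < -12 && (!((4/3)*t >= e + 19))


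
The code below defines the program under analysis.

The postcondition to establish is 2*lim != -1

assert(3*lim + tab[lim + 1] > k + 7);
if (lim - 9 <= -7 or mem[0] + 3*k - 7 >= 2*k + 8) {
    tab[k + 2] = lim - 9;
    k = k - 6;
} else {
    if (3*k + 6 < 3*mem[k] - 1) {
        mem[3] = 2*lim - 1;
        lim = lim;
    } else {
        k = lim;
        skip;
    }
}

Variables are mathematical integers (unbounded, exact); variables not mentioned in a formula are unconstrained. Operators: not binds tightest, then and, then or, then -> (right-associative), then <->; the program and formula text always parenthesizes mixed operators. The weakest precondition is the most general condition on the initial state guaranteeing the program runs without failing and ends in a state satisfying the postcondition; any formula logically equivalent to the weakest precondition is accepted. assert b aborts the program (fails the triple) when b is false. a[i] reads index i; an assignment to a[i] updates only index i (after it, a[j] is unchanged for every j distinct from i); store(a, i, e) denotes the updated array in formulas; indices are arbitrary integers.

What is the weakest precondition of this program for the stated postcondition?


Working backward. After the program, 2*lim != -1 must hold.
Then branch requires 2*lim != -1; else branch requires (3*k < 3*mem[k] - 7 -> 2*lim != -1) and ((not (3*k < 3*mem[k] - 7)) -> 2*lim != -1).
Before the if: ((lim <= 2 or mem[0] + k >= 15) -> 2*lim != -1) and ((not (lim <= 2 or mem[0] + k >= 15)) -> ((3*k < 3*mem[k] - 7 -> 2*lim != -1) and ((not (3*k < 3*mem[k] - 7)) -> 2*lim != -1)))
Before assert 3*lim + tab[lim + 1] > k + 7: tab[lim + 1] + 3*lim > k + 7 and ((lim <= 2 or mem[0] + k >= 15) -> 2*lim != -1) and ((not (lim <= 2 or mem[0] + k >= 15)) -> ((3*k < 3*mem[k] - 7 -> 2*lim != -1) and ((not (3*k < 3*mem[k] - 7)) -> 2*lim != -1)))
Answer: WP = tab[lim + 1] + 3*lim > k + 7 and ((lim <= 2 or mem[0] + k >= 15) -> 2*lim != -1) and ((not (lim <= 2 or mem[0] + k >= 15)) -> ((3*k < 3*mem[k] - 7 -> 2*lim != -1) and ((not (3*k < 3*mem[k] - 7)) -> 2*lim != -1)))


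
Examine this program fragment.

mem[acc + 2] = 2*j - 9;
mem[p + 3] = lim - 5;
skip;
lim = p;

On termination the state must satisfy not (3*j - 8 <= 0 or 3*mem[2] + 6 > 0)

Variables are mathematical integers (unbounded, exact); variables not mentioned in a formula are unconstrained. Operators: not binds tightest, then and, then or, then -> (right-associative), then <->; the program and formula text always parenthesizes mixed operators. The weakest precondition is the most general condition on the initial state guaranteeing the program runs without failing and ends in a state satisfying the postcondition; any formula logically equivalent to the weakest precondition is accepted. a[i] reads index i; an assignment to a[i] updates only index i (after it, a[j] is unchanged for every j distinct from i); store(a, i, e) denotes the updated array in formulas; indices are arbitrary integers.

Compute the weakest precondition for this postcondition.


Working backward. After the program, the postcondition not (3*j - 8 <= 0 or 3*mem[2] + 6 > 0) must hold; in canonical form it is not (3*j <= 8 or 3*mem[2] > -6).
Before lim := p: not (3*j <= 8 or 3*mem[2] > -6)
Before skip: not (3*j <= 8 or 3*mem[2] > -6)
Before mem[p + 3] := lim - 5: not (3*j <= 8 or 3*store(mem, p + 3, lim - 5)[2] > -6)
Before mem[acc + 2] := 2*j - 9: not (3*j <= 8 or 3*store(store(mem, acc + 2, 2*j - 9), p + 3, lim - 5)[2] > -6)
Answer: WP = not (3*j <= 8 or 3*store(store(mem, acc + 2, 2*j - 9), p + 3, lim - 5)[2] > -6)


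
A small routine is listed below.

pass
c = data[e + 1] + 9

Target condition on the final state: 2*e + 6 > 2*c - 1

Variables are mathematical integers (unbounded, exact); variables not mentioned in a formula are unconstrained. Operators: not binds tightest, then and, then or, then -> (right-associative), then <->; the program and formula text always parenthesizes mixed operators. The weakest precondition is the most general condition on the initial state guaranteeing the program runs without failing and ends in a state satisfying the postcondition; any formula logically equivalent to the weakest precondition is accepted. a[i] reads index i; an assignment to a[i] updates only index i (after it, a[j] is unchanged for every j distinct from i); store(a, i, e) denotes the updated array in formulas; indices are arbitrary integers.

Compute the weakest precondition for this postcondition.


Working backward. After the program, the postcondition 2*e + 6 > 2*c - 1 must hold; in canonical form it is 2*e > 2*c - 7.
Before c := data[e + 1] + 9: 2*e > 2*data[e + 1] + 11
Before skip: 2*e > 2*data[e + 1] + 11
Answer: WP = 2*e > 2*data[e + 1] + 11


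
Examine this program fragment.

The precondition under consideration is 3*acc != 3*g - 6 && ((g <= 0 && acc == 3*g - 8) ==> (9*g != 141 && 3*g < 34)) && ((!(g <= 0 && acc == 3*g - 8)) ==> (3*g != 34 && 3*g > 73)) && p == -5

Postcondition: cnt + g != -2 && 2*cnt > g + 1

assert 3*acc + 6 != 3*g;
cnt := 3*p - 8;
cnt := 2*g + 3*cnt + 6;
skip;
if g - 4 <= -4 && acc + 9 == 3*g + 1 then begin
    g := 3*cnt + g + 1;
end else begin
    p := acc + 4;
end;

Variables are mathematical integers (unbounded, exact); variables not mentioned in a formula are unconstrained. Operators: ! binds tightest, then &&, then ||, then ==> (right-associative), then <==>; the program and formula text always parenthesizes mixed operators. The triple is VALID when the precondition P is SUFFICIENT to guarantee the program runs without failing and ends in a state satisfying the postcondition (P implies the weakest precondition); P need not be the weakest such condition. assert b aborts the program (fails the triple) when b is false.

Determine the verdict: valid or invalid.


Working backward. After the program, cnt + g != -2 && 2*cnt > g + 1 must hold.
Then branch requires 4*cnt + g != -3 && cnt + g < -2; else branch requires cnt + g != -2 && 2*cnt > g + 1.
Before the if: ((g <= 0 && acc == 3*g - 8) ==> (4*cnt + g != -3 && cnt + g < -2)) && ((!(g <= 0 && acc == 3*g - 8)) ==> (cnt + g != -2 && 2*cnt > g + 1))
Before skip: ((g <= 0 && acc == 3*g - 8) ==> (4*cnt + g != -3 && cnt + g < -2)) && ((!(g <= 0 && acc == 3*g - 8)) ==> (cnt + g != -2 && 2*cnt > g + 1))
Before cnt := 2*g + 3*cnt + 6: ((g <= 0 && acc == 3*g - 8) ==> (12*cnt + 9*g != -27 && 3*cnt + 3*g < -8)) && ((!(g <= 0 && acc == 3*g - 8)) ==> (3*cnt + 3*g != -8 && 6*cnt + 3*g > -11))
Before cnt := 3*p - 8: ((g <= 0 && acc == 3*g - 8) ==> (9*g + 36*p != 69 && 3*g + 9*p < 16)) && ((!(g <= 0 && acc == 3*g - 8)) ==> (3*g + 9*p != 16 && 3*g + 18*p > 37))
Before assert 3*acc + 6 != 3*g: 3*acc != 3*g - 6 && ((g <= 0 && acc == 3*g - 8) ==> (9*g + 36*p != 69 && 3*g + 9*p < 16)) && ((!(g <= 0 && acc == 3*g - 8)) ==> (3*g + 9*p != 16 && 3*g + 18*p > 37))
The weakest precondition is 3*acc != 3*g - 6 && ((g <= 0 && acc == 3*g - 8) ==> (9*g + 36*p != 69 && 3*g + 9*p < 16)) && ((!(g <= 0 && acc == 3*g - 8)) ==> (3*g + 9*p != 16 && 3*g + 18*p > 37)).
Check whether 3*acc != 3*g - 6 && ((g <= 0 && acc == 3*g - 8) ==> (9*g != 141 && 3*g < 34)) && ((!(g <= 0 && acc == 3*g - 8)) ==> (3*g != 34 && 3*g > 73)) && p == -5 implies it.
Countermodel: at the initial state acc = 0, g = 25, p = -5, the precondition holds but the weakest precondition fails.
Answer: invalid


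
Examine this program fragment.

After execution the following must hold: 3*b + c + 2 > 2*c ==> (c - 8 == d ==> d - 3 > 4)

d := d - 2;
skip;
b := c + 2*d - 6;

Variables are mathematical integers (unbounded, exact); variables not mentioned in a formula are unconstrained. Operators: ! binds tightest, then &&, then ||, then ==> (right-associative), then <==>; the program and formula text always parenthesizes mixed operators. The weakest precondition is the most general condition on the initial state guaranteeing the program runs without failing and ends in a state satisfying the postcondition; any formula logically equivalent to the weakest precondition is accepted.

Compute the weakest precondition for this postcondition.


Working backward. After the program, the postcondition 3*b + c + 2 > 2*c ==> (c - 8 == d ==> d - 3 > 4) must hold; in canonical form it is 3*b > c - 2 ==> (c == d + 8 ==> d > 7).
Before b := c + 2*d - 6: 2*c + 6*d > 16 ==> (c == d + 8 ==> d > 7)
Before skip: 2*c + 6*d > 16 ==> (c == d + 8 ==> d > 7)
Before d := d - 2: 2*c + 6*d > 28 ==> (c == d + 6 ==> d > 9)
Answer: WP = 2*c + 6*d > 28 ==> (c == d + 6 ==> d > 9)


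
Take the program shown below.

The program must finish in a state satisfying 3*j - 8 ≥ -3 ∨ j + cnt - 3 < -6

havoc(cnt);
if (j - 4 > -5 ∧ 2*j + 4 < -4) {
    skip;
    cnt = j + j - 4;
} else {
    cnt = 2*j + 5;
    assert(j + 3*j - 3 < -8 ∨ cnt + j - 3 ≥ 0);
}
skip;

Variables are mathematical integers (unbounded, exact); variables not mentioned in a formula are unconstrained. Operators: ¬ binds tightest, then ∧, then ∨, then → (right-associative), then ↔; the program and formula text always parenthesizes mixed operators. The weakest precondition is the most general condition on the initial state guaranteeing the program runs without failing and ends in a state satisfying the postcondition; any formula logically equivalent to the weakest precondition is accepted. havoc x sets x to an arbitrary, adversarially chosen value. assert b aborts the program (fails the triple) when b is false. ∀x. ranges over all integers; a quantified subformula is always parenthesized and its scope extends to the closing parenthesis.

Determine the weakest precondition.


Working backward. After the program, the postcondition 3*j - 8 ≥ -3 ∨ j + cnt - 3 < -6 must hold; in canonical form it is 3*j ≥ 5 ∨ cnt + j < -3.
Before skip: 3*j ≥ 5 ∨ cnt + j < -3
Then branch requires 3*j ≥ 5 ∨ 3*j < 1; else branch requires (4*j < -5 ∨ 3*j ≥ -2) ∧ (3*j ≥ 5 ∨ 3*j < -8).
Before the if: ((j > -1 ∧ 2*j < -8) → (3*j ≥ 5 ∨ 3*j < 1)) ∧ ((¬(j > -1 ∧ 2*j < -8)) → ((4*j < -5 ∨ 3*j ≥ -2) ∧ (3*j ≥ 5 ∨ 3*j < -8)))
Before havoc cnt: ((j > -1 ∧ 2*j < -8) → (3*j ≥ 5 ∨ 3*j < 1)) ∧ ((¬(j > -1 ∧ 2*j < -8)) → ((4*j < -5 ∨ 3*j ≥ -2) ∧ (3*j ≥ 5 ∨ 3*j < -8)))
Answer: WP = ((j > -1 ∧ 2*j < -8) → (3*j ≥ 5 ∨ 3*j < 1)) ∧ ((¬(j > -1 ∧ 2*j < -8)) → ((4*j < -5 ∨ 3*j ≥ -2) ∧ (3*j ≥ 5 ∨ 3*j < -8)))


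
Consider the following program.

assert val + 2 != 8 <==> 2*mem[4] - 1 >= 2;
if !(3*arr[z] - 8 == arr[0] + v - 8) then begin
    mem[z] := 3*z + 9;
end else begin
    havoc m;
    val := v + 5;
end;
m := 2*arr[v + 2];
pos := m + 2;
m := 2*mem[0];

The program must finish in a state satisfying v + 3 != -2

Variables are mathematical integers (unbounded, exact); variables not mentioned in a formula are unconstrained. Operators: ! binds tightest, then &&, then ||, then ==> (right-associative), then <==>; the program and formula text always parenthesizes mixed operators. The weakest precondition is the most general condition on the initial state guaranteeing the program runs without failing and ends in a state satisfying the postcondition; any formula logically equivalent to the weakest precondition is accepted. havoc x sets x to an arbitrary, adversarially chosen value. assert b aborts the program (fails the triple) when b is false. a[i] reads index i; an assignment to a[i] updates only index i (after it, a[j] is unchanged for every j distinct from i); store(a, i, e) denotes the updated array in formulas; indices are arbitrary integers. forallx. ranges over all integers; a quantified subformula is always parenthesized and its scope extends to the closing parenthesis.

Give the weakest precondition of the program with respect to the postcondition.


Working backward. After the program, the postcondition v + 3 != -2 must hold; in canonical form it is v != -5.
Before m := 2*mem[0]: v != -5
Before pos := m + 2: v != -5
Before m := 2*arr[v + 2]: v != -5
Then branch requires v != -5; else branch requires v != -5.
Before the if: ((!(3*arr[z] == arr[0] + v)) ==> v != -5) && (3*arr[z] == arr[0] + v ==> v != -5)
Before assert val + 2 != 8 <==> 2*mem[4] - 1 >= 2: (val != 6 <==> 2*mem[4] >= 3) && ((!(3*arr[z] == arr[0] + v)) ==> v != -5) && (3*arr[z] == arr[0] + v ==> v != -5)
Answer: WP = (val != 6 <==> 2*mem[4] >= 3) && ((!(3*arr[z] == arr[0] + v)) ==> v != -5) && (3*arr[z] == arr[0] + v ==> v != -5)


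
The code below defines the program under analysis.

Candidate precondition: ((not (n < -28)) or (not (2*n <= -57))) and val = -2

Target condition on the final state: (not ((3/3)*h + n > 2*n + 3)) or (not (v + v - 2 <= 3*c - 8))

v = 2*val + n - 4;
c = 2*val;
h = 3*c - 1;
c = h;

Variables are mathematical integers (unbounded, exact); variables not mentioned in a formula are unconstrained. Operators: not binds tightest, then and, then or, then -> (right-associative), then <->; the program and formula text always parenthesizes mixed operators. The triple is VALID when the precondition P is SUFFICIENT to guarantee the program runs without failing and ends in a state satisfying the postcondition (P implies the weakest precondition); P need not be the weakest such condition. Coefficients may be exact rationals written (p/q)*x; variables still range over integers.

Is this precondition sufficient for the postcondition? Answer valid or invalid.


Working backward. After the program, the postcondition (not ((3/3)*h + n > 2*n + 3)) or (not (v + v - 2 <= 3*c - 8)) must hold; in canonical form it is (not (h > n + 3)) or (not (2*v <= 3*c - 6)).
Before c := h: (not (h > n + 3)) or (not (2*v <= 3*h - 6))
Before h := 3*c - 1: (not (3*c > n + 4)) or (not (2*v <= 9*c - 9))
Before c := 2*val: (not (6*val > n + 4)) or (not (2*v <= 18*val - 9))
Before v := 2*val + n - 4: (not (6*val > n + 4)) or (not (2*n <= 14*val - 1))
The weakest precondition is (not (6*val > n + 4)) or (not (2*n <= 14*val - 1)).
Check whether ((not (n < -28)) or (not (2*n <= -57))) and val = -2 implies it.
Countermodel: at the initial state n = -17, val = -2, the precondition holds but the weakest precondition fails.
Answer: invalid


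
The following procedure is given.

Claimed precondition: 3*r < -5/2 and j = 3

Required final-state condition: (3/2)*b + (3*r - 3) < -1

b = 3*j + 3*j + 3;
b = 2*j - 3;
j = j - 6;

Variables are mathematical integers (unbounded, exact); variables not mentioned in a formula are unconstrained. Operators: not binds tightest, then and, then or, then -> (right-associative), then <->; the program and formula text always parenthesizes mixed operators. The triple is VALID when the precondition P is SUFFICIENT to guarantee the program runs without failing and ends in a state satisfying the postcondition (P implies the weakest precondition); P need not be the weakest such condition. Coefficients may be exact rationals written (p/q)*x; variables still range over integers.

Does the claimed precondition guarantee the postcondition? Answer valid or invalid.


Working backward. After the program, the postcondition (3/2)*b + (3*r - 3) < -1 must hold; in canonical form it is (3/2)*b + 3*r < 2.
Before j := j - 6: (3/2)*b + 3*r < 2
Before b := 2*j - 3: 3*j + 3*r < 13/2
Before b := 3*j + 3*j + 3: 3*j + 3*r < 13/2
The weakest precondition is 3*j + 3*r < 13/2.
Check whether 3*r < -5/2 and j = 3 implies it.
Every state satisfying the precondition satisfies the weakest precondition: the implication holds.
Answer: valid


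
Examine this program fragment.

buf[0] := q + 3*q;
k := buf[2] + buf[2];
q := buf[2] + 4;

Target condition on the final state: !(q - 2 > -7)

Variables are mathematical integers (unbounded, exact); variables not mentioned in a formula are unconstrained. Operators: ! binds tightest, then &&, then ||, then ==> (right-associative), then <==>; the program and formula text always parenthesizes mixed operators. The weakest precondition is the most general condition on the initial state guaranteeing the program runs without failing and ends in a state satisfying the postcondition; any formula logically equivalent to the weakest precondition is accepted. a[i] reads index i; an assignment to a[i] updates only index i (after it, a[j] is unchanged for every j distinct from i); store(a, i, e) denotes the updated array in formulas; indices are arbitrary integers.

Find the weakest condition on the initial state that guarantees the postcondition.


Working backward. After the program, the postcondition !(q - 2 > -7) must hold; in canonical form it is !(q > -5).
Before q := buf[2] + 4: !(buf[2] > -9)
Before k := buf[2] + buf[2]: !(buf[2] > -9)
Before buf[0] := q + 3*q: !(buf[2] > -9)
Answer: WP = !(buf[2] > -9)


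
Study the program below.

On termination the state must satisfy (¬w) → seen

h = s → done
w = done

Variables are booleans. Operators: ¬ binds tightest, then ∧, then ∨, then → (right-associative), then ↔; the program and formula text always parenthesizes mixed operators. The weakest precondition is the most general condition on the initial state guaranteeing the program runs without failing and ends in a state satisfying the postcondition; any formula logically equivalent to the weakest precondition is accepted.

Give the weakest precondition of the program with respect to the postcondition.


Working backward. After the program, (¬w) → seen must hold.
Before w := done: (¬done) → seen
Before h := s → done: (¬done) → seen
Answer: WP = (¬done) → seen


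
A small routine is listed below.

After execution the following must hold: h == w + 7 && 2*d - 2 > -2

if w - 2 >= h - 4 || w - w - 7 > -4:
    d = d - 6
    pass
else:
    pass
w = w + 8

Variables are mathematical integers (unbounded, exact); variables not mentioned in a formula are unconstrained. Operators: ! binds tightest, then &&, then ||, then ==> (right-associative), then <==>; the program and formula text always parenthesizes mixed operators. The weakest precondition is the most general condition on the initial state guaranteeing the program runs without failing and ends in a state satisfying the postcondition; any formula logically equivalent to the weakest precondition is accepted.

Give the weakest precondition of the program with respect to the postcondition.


Working backward. After the program, the postcondition h == w + 7 && 2*d - 2 > -2 must hold; in canonical form it is h == w + 7 && 2*d > 0.
Before w := w + 8: h == w + 15 && 2*d > 0
Then branch requires h == w + 15 && 2*d > 12; else branch requires h == w + 15 && 2*d > 0.
Before the if: (w >= h - 2 ==> (h == w + 15 && 2*d > 12)) && ((!(w >= h - 2)) ==> (h == w + 15 && 2*d > 0))
Answer: WP = (w >= h - 2 ==> (h == w + 15 && 2*d > 12)) && ((!(w >= h - 2)) ==> (h == w + 15 && 2*d > 0))


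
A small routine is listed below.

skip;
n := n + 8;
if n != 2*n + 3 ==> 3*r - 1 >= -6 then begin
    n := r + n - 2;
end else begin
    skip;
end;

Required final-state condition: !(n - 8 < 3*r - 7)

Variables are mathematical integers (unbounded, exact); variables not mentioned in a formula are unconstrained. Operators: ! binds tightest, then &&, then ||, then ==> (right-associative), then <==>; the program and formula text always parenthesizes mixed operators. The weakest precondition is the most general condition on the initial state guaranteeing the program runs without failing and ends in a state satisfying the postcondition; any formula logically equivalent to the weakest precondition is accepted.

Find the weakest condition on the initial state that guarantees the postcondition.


Working backward. After the program, the postcondition !(n - 8 < 3*r - 7) must hold; in canonical form it is !(n < 3*r + 1).
Then branch requires !(n < 2*r + 3); else branch requires !(n < 3*r + 1).
Before the if: ((n != -3 ==> 3*r >= -5) ==> (!(n < 2*r + 3))) && ((!(n != -3 ==> 3*r >= -5)) ==> (!(n < 3*r + 1)))
Before n := n + 8: ((n != -11 ==> 3*r >= -5) ==> (!(n < 2*r - 5))) && ((!(n != -11 ==> 3*r >= -5)) ==> (!(n < 3*r - 7)))
Before skip: ((n != -11 ==> 3*r >= -5) ==> (!(n < 2*r - 5))) && ((!(n != -11 ==> 3*r >= -5)) ==> (!(n < 3*r - 7)))
Answer: WP = ((n != -11 ==> 3*r >= -5) ==> (!(n < 2*r - 5))) && ((!(n != -11 ==> 3*r >= -5)) ==> (!(n < 3*r - 7)))


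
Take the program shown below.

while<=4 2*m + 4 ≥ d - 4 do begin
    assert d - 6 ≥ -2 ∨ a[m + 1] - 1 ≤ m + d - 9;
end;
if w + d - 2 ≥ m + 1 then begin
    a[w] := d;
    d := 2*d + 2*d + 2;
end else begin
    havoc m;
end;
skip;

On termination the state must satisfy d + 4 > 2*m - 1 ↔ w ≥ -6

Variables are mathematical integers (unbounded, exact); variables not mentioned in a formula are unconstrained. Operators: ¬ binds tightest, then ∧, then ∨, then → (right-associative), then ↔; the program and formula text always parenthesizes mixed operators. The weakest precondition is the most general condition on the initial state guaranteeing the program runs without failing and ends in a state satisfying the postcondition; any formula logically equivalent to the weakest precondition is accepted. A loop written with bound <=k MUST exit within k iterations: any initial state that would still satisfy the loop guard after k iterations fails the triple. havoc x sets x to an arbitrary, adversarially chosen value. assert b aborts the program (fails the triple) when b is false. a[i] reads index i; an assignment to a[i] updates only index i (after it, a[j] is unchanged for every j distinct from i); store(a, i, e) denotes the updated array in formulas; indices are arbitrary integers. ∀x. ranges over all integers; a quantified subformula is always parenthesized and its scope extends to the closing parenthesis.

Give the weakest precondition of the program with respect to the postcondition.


Working backward. After the program, the postcondition d + 4 > 2*m - 1 ↔ w ≥ -6 must hold; in canonical form it is d > 2*m - 5 ↔ w ≥ -6.
Before skip: d > 2*m - 5 ↔ w ≥ -6
Then branch requires 4*d > 2*m - 7 ↔ w ≥ -6; else branch requires ∀m_1. (d > 2*m_1 - 5 ↔ w ≥ -6).
Before the if: (d + w ≥ m + 3 → (4*d > 2*m - 7 ↔ w ≥ -6)) ∧ ((¬(d + w ≥ m + 3)) → (∀m_1. (d > 2*m_1 - 5 ↔ w ≥ -6)))
Before the loop (bound <=4), unroll the exhaustion recursion (WP_0 = exit-now case; WP_j = one more guarded iteration, up to j = 4):
  WP_0: (¬(2*m ≥ d - 8)) ∧ (d + w ≥ m + 3 → (4*d > 2*m - 7 ↔ w ≥ -6)) ∧ ((¬(d + w ≥ m + 3)) → (∀m_1. (d > 2*m_1 - 5 ↔ w ≥ -6)))
  WP_1: (2*m ≥ d - 8 → ((d ≥ 4 ∨ a[m + 1] ≤ d + m - 8) ∧ (¬(2*m ≥ d - 8)) ∧ (d + w ≥ m + 3 → (4*d > 2*m - 7 ↔ w ≥ -6)) ∧ ((¬(d + w ≥ m + 3)) → (∀m_1. (d > 2*m_1 - 5 ↔ w ≥ -6))))) ∧ ((¬(2*m ≥ d - 8)) → ((d + w ≥ m + 3 → (4*d > 2*m - 7 ↔ w ≥ -6)) ∧ ((¬(d + w ≥ m + 3)) → (∀m_1. (d > 2*m_1 - 5 ↔ w ≥ -6)))))
  WP_2: (2*m ≥ d - 8 → ((d ≥ 4 ∨ a[m + 1] ≤ d + m - 8) ∧ (2*m ≥ d - 8 → ((d ≥ 4 ∨ a[m + 1] ≤ d + m - 8) ∧ (¬(2*m ≥ d - 8)) ∧ (d + w ≥ m + 3 → (4*d > 2*m - 7 ↔ w ≥ -6)) ∧ ((¬(d + w ≥ m + 3)) → (∀m_1. (d > 2*m_1 - 5 ↔ w ≥ -6))))) ∧ ((¬(2*m ≥ d - 8)) → ((d + w ≥ m + 3 → (4*d > 2*m - 7 ↔ w ≥ -6)) ∧ ((¬(d + w ≥ m + 3)) → (∀m_1. (d > 2*m_1 - 5 ↔ w ≥ -6))))))) ∧ ((¬(2*m ≥ d - 8)) → ((d + w ≥ m + 3 → (4*d > 2*m - 7 ↔ w ≥ -6)) ∧ ((¬(d + w ≥ m + 3)) → (∀m_1. (d > 2*m_1 - 5 ↔ w ≥ -6)))))
  WP_3: (2*m ≥ d - 8 → ((d ≥ 4 ∨ a[m + 1] ≤ d + m - 8) ∧ (2*m ≥ d - 8 → ((d ≥ 4 ∨ a[m + 1] ≤ d + m - 8) ∧ (2*m ≥ d - 8 → ((d ≥ 4 ∨ a[m + 1] ≤ d + m - 8) ∧ (¬(2*m ≥ d - 8)) ∧ (d + w ≥ m + 3 → (4*d > 2*m - 7 ↔ w ≥ -6)) ∧ ((¬(d + w ≥ m + 3)) → (∀m_1. (d > 2*m_1 - 5 ↔ w ≥ -6))))) ∧ ((¬(2*m ≥ d - 8)) → ((d + w ≥ m + 3 → (4*d > 2*m - 7 ↔ w ≥ -6)) ∧ ((¬(d + w ≥ m + 3)) → (∀m_1. (d > 2*m_1 - 5 ↔ w ≥ -6))))))) ∧ ((¬(2*m ≥ d - 8)) → ((d + w ≥ m + 3 → (4*d > 2*m - 7 ↔ w ≥ -6)) ∧ ((¬(d + w ≥ m + 3)) → (∀m_1. (d > 2*m_1 - 5 ↔ w ≥ -6))))))) ∧ ((¬(2*m ≥ d - 8)) → ((d + w ≥ m + 3 → (4*d > 2*m - 7 ↔ w ≥ -6)) ∧ ((¬(d + w ≥ m + 3)) → (∀m_1. (d > 2*m_1 - 5 ↔ w ≥ -6)))))
  WP_4: (2*m ≥ d - 8 → ((d ≥ 4 ∨ a[m + 1] ≤ d + m - 8) ∧ (2*m ≥ d - 8 → ((d ≥ 4 ∨ a[m + 1] ≤ d + m - 8) ∧ (2*m ≥ d - 8 → ((d ≥ 4 ∨ a[m + 1] ≤ d + m - 8) ∧ (2*m ≥ d - 8 → ((d ≥ 4 ∨ a[m + 1] ≤ d + m - 8) ∧ (¬(2*m ≥ d - 8)) ∧ (d + w ≥ m + 3 → (4*d > 2*m - 7 ↔ w ≥ -6)) ∧ ((¬(d + w ≥ m + 3)) → (∀m_1. (d > 2*m_1 - 5 ↔ w ≥ -6))))) ∧ ((¬(2*m ≥ d - 8)) → ((d + w ≥ m + 3 → (4*d > 2*m - 7 ↔ w ≥ -6)) ∧ ((¬(d + w ≥ m + 3)) → (∀m_1. (d > 2*m_1 - 5 ↔ w ≥ -6))))))) ∧ ((¬(2*m ≥ d - 8)) → ((d + w ≥ m + 3 → (4*d > 2*m - 7 ↔ w ≥ -6)) ∧ ((¬(d + w ≥ m + 3)) → (∀m_1. (d > 2*m_1 - 5 ↔ w ≥ -6))))))) ∧ ((¬(2*m ≥ d - 8)) → ((d + w ≥ m + 3 → (4*d > 2*m - 7 ↔ w ≥ -6)) ∧ ((¬(d + w ≥ m + 3)) → (∀m_1. (d > 2*m_1 - 5 ↔ w ≥ -6))))))) ∧ ((¬(2*m ≥ d - 8)) → ((d + w ≥ m + 3 → (4*d > 2*m - 7 ↔ w ≥ -6)) ∧ ((¬(d + w ≥ m + 3)) → (∀m_1. (d > 2*m_1 - 5 ↔ w ≥ -6)))))
So before the loop: (2*m ≥ d - 8 → ((d ≥ 4 ∨ a[m + 1] ≤ d + m - 8) ∧ (2*m ≥ d - 8 → ((d ≥ 4 ∨ a[m + 1] ≤ d + m - 8) ∧ (2*m ≥ d - 8 → ((d ≥ 4 ∨ a[m + 1] ≤ d + m - 8) ∧ (2*m ≥ d - 8 → ((d ≥ 4 ∨ a[m + 1] ≤ d + m - 8) ∧ (¬(2*m ≥ d - 8)) ∧ (d + w ≥ m + 3 → (4*d > 2*m - 7 ↔ w ≥ -6)) ∧ ((¬(d + w ≥ m + 3)) → (∀m_1. (d > 2*m_1 - 5 ↔ w ≥ -6))))) ∧ ((¬(2*m ≥ d - 8)) → ((d + w ≥ m + 3 → (4*d > 2*m - 7 ↔ w ≥ -6)) ∧ ((¬(d + w ≥ m + 3)) → (∀m_1. (d > 2*m_1 - 5 ↔ w ≥ -6))))))) ∧ ((¬(2*m ≥ d - 8)) → ((d + w ≥ m + 3 → (4*d > 2*m - 7 ↔ w ≥ -6)) ∧ ((¬(d + w ≥ m + 3)) → (∀m_1. (d > 2*m_1 - 5 ↔ w ≥ -6))))))) ∧ ((¬(2*m ≥ d - 8)) → ((d + w ≥ m + 3 → (4*d > 2*m - 7 ↔ w ≥ -6)) ∧ ((¬(d + w ≥ m + 3)) → (∀m_1. (d > 2*m_1 - 5 ↔ w ≥ -6))))))) ∧ ((¬(2*m ≥ d - 8)) → ((d + w ≥ m + 3 → (4*d > 2*m - 7 ↔ w ≥ -6)) ∧ ((¬(d + w ≥ m + 3)) → (∀m_1. (d > 2*m_1 - 5 ↔ w ≥ -6)))))
Answer: WP = (2*m ≥ d - 8 → ((d ≥ 4 ∨ a[m + 1] ≤ d + m - 8) ∧ (2*m ≥ d - 8 → ((d ≥ 4 ∨ a[m + 1] ≤ d + m - 8) ∧ (2*m ≥ d - 8 → ((d ≥ 4 ∨ a[m + 1] ≤ d + m - 8) ∧ (2*m ≥ d - 8 → ((d ≥ 4 ∨ a[m + 1] ≤ d + m - 8) ∧ (¬(2*m ≥ d - 8)) ∧ (d + w ≥ m + 3 → (4*d > 2*m - 7 ↔ w ≥ -6)) ∧ ((¬(d + w ≥ m + 3)) → (∀m_1. (d > 2*m_1 - 5 ↔ w ≥ -6))))) ∧ ((¬(2*m ≥ d - 8)) → ((d + w ≥ m + 3 → (4*d > 2*m - 7 ↔ w ≥ -6)) ∧ ((¬(d + w ≥ m + 3)) → (∀m_1. (d > 2*m_1 - 5 ↔ w ≥ -6))))))) ∧ ((¬(2*m ≥ d - 8)) → ((d + w ≥ m + 3 → (4*d > 2*m - 7 ↔ w ≥ -6)) ∧ ((¬(d + w ≥ m + 3)) → (∀m_1. (d > 2*m_1 - 5 ↔ w ≥ -6))))))) ∧ ((¬(2*m ≥ d - 8)) → ((d + w ≥ m + 3 → (4*d > 2*m - 7 ↔ w ≥ -6)) ∧ ((¬(d + w ≥ m + 3)) → (∀m_1. (d > 2*m_1 - 5 ↔ w ≥ -6))))))) ∧ ((¬(2*m ≥ d - 8)) → ((d + w ≥ m + 3 → (4*d > 2*m - 7 ↔ w ≥ -6)) ∧ ((¬(d + w ≥ m + 3)) → (∀m_1. (d > 2*m_1 - 5 ↔ w ≥ -6)))))


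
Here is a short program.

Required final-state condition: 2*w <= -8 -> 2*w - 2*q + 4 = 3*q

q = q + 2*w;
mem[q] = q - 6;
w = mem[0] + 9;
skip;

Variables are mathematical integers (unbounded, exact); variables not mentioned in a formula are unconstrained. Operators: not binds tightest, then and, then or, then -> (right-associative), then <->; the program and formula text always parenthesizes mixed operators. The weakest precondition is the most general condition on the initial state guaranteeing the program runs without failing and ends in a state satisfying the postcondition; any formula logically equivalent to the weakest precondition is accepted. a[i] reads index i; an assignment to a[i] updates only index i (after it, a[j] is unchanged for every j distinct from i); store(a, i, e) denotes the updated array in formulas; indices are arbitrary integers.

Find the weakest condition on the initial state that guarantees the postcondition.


Working backward. After the program, the postcondition 2*w <= -8 -> 2*w - 2*q + 4 = 3*q must hold; in canonical form it is 2*w <= -8 -> 2*w = 5*q - 4.
Before skip: 2*w <= -8 -> 2*w = 5*q - 4
Before w := mem[0] + 9: 2*mem[0] <= -26 -> 2*mem[0] = 5*q - 22
Before mem[q] := q - 6: 2*store(mem, q, q - 6)[0] <= -26 -> 2*store(mem, q, q - 6)[0] = 5*q - 22
Before q := q + 2*w: 2*store(mem, q + 2*w, q + 2*w - 6)[0] <= -26 -> 2*store(mem, q + 2*w, q + 2*w - 6)[0] = 5*q + 10*w - 22
Answer: WP = 2*store(mem, q + 2*w, q + 2*w - 6)[0] <= -26 -> 2*store(mem, q + 2*w, q + 2*w - 6)[0] = 5*q + 10*w - 22


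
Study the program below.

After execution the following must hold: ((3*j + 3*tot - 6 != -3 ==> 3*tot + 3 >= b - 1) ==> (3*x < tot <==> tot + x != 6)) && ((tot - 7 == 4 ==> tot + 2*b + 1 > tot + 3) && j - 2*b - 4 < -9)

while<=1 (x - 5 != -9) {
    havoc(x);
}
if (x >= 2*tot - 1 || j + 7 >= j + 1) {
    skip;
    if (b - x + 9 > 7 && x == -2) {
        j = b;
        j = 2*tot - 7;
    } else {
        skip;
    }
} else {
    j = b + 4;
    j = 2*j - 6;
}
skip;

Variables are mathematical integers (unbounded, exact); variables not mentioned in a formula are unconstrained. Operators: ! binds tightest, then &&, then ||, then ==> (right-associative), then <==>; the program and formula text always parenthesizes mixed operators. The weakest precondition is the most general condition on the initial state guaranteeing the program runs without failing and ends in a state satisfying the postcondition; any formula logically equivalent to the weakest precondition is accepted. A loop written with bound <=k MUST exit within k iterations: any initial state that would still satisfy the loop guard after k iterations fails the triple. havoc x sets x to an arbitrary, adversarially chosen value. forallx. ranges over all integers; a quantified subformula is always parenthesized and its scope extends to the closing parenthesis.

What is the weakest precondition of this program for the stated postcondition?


Working backward. After the program, the postcondition ((3*j + 3*tot - 6 != -3 ==> 3*tot + 3 >= b - 1) ==> (3*x < tot <==> tot + x != 6)) && ((tot - 7 == 4 ==> tot + 2*b + 1 > tot + 3) && j - 2*b - 4 < -9) must hold; in canonical form it is ((3*j + 3*tot != 3 ==> 3*tot >= b - 4) ==> (3*x < tot <==> tot + x != 6)) && (tot == 11 ==> 2*b > 2) && j < 2*b - 5.
Before skip: ((3*j + 3*tot != 3 ==> 3*tot >= b - 4) ==> (3*x < tot <==> tot + x != 6)) && (tot == 11 ==> 2*b > 2) && j < 2*b - 5
Then branch requires ((b > x - 2 && x == -2) ==> (((9*tot != 24 ==> 3*tot >= b - 4) ==> (3*x < tot <==> tot + x != 6)) && (tot == 11 ==> 2*b > 2) && 2*tot < 2*b + 2)) && ((!(b > x - 2 && x == -2)) ==> (((3*j + 3*tot != 3 ==> 3*tot >= b - 4) ==> (3*x < tot <==> tot + x != 6)) && (tot == 11 ==> 2*b > 2) && j < 2*b - 5)); else branch requires false.
Before the if: ((b > x - 2 && x == -2) ==> (((9*tot != 24 ==> 3*tot >= b - 4) ==> (3*x < tot <==> tot + x != 6)) && (tot == 11 ==> 2*b > 2) && 2*tot < 2*b + 2)) && ((!(b > x - 2 && x == -2)) ==> (((3*j + 3*tot != 3 ==> 3*tot >= b - 4) ==> (3*x < tot <==> tot + x != 6)) && (tot == 11 ==> 2*b > 2) && j < 2*b - 5))
Before the loop (bound <=1), unroll the exhaustion recursion (WP_0 = exit-now case; WP_j = one more guarded iteration, up to j = 1):
  WP_0: (!(x != -4)) && ((b > x - 2 && x == -2) ==> (((9*tot != 24 ==> 3*tot >= b - 4) ==> (3*x < tot <==> tot + x != 6)) && (tot == 11 ==> 2*b > 2) && 2*tot < 2*b + 2)) && ((!(b > x - 2 && x == -2)) ==> (((3*j + 3*tot != 3 ==> 3*tot >= b - 4) ==> (3*x < tot <==> tot + x != 6)) && (tot == 11 ==> 2*b > 2) && j < 2*b - 5))
  WP_1: (x != -4 ==> (forall x_1. ((!(x_1 != -4)) && ((b > x_1 - 2 && x_1 == -2) ==> (((9*tot != 24 ==> 3*tot >= b - 4) ==> (3*x_1 < tot <==> tot + x_1 != 6)) && (tot == 11 ==> 2*b > 2) && 2*tot < 2*b + 2)) && ((!(b > x_1 - 2 && x_1 == -2)) ==> (((3*j + 3*tot != 3 ==> 3*tot >= b - 4) ==> (3*x_1 < tot <==> tot + x_1 != 6)) && (tot == 11 ==> 2*b > 2) && j < 2*b - 5))))) && ((!(x != -4)) ==> (((b > x - 2 && x == -2) ==> (((9*tot != 24 ==> 3*tot >= b - 4) ==> (3*x < tot <==> tot + x != 6)) && (tot == 11 ==> 2*b > 2) && 2*tot < 2*b + 2)) && ((!(b > x - 2 && x == -2)) ==> (((3*j + 3*tot != 3 ==> 3*tot >= b - 4) ==> (3*x < tot <==> tot + x != 6)) && (tot == 11 ==> 2*b > 2) && j < 2*b - 5))))
So before the loop: (x != -4 ==> (forall x_1. ((!(x_1 != -4)) && ((b > x_1 - 2 && x_1 == -2) ==> (((9*tot != 24 ==> 3*tot >= b - 4) ==> (3*x_1 < tot <==> tot + x_1 != 6)) && (tot == 11 ==> 2*b > 2) && 2*tot < 2*b + 2)) && ((!(b > x_1 - 2 && x_1 == -2)) ==> (((3*j + 3*tot != 3 ==> 3*tot >= b - 4) ==> (3*x_1 < tot <==> tot + x_1 != 6)) && (tot == 11 ==> 2*b > 2) && j < 2*b - 5))))) && ((!(x != -4)) ==> (((b > x - 2 && x == -2) ==> (((9*tot != 24 ==> 3*tot >= b - 4) ==> (3*x < tot <==> tot + x != 6)) && (tot == 11 ==> 2*b > 2) && 2*tot < 2*b + 2)) && ((!(b > x - 2 && x == -2)) ==> (((3*j + 3*tot != 3 ==> 3*tot >= b - 4) ==> (3*x < tot <==> tot + x != 6)) && (tot == 11 ==> 2*b > 2) && j < 2*b - 5))))
Answer: WP = (x != -4 ==> (forall x_1. ((!(x_1 != -4)) && ((b > x_1 - 2 && x_1 == -2) ==> (((9*tot != 24 ==> 3*tot >= b - 4) ==> (3*x_1 < tot <==> tot + x_1 != 6)) && (tot == 11 ==> 2*b > 2) && 2*tot < 2*b + 2)) && ((!(b > x_1 - 2 && x_1 == -2)) ==> (((3*j + 3*tot != 3 ==> 3*tot >= b - 4) ==> (3*x_1 < tot <==> tot + x_1 != 6)) && (tot == 11 ==> 2*b > 2) && j < 2*b - 5))))) && ((!(x != -4)) ==> (((b > x - 2 && x == -2) ==> (((9*tot != 24 ==> 3*tot >= b - 4) ==> (3*x < tot <==> tot + x != 6)) && (tot == 11 ==> 2*b > 2) && 2*tot < 2*b + 2)) && ((!(b > x - 2 && x == -2)) ==> (((3*j + 3*tot != 3 ==> 3*tot >= b - 4) ==> (3*x < tot <==> tot + x != 6)) && (tot == 11 ==> 2*b > 2) && j < 2*b - 5))))


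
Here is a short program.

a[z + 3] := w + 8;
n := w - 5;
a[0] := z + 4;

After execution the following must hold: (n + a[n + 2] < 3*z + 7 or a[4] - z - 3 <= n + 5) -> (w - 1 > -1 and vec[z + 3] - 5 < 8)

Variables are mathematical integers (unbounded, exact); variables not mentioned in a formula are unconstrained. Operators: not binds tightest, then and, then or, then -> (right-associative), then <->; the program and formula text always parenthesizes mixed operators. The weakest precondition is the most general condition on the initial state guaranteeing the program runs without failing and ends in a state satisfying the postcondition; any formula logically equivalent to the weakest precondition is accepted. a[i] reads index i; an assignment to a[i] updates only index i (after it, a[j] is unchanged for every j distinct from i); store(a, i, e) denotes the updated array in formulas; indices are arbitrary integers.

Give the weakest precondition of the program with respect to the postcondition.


Working backward. After the program, the postcondition (n + a[n + 2] < 3*z + 7 or a[4] - z - 3 <= n + 5) -> (w - 1 > -1 and vec[z + 3] - 5 < 8) must hold; in canonical form it is (a[n + 2] + n < 3*z + 7 or a[4] <= n + z + 8) -> (w > 0 and vec[z + 3] < 13).
Before a[0] := z + 4: (store(a, 0, z + 4)[n + 2] + n < 3*z + 7 or a[4] <= n + z + 8) -> (w > 0 and vec[z + 3] < 13)
Before n := w - 5: (store(a, 0, z + 4)[w - 3] + w < 3*z + 12 or a[4] <= w + z + 3) -> (w > 0 and vec[z + 3] < 13)
Before a[z + 3] := w + 8: (store(store(a, z + 3, w + 8), 0, z + 4)[w - 3] + w < 3*z + 12 or store(a, z + 3, w + 8)[4] <= w + z + 3) -> (w > 0 and vec[z + 3] < 13)
Answer: WP = (store(store(a, z + 3, w + 8), 0, z + 4)[w - 3] + w < 3*z + 12 or store(a, z + 3, w + 8)[4] <= w + z + 3) -> (w > 0 and vec[z + 3] < 13)


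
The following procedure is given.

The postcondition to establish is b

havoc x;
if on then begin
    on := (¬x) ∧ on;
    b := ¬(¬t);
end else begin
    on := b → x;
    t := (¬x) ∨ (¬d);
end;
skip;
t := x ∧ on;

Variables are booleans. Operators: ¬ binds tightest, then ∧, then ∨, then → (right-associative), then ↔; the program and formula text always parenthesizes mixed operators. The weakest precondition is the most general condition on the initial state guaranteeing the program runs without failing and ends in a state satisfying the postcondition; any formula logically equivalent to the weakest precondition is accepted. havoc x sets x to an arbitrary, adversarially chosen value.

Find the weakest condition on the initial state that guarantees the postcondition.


Working backward. After the program, b must hold.
Before t := x ∧ on: b
Before skip: b
Then branch requires t; else branch requires b.
Before the if: (on → t) ∧ ((¬on) → b)
Before havoc x: (on → t) ∧ ((¬on) → b)
Answer: WP = (on → t) ∧ ((¬on) → b)


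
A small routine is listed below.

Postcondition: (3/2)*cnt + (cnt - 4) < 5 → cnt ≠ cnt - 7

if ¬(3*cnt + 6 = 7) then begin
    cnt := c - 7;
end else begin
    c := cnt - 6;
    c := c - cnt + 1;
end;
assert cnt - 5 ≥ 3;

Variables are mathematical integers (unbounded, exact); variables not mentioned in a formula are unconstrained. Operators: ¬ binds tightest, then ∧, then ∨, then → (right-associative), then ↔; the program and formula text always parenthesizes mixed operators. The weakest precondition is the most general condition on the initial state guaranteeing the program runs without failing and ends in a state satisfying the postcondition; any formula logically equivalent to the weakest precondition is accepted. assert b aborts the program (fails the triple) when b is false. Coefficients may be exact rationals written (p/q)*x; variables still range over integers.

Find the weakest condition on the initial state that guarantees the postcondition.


Working backward. After the program, the postcondition (3/2)*cnt + (cnt - 4) < 5 → cnt ≠ cnt - 7 must hold; in canonical form it is true.
Before assert cnt - 5 ≥ 3: cnt ≥ 8
Then branch requires c ≥ 15; else branch requires cnt ≥ 8.
Before the if: ((¬(3*cnt = 1)) → c ≥ 15) ∧ (3*cnt = 1 → cnt ≥ 8)
Answer: WP = ((¬(3*cnt = 1)) → c ≥ 15) ∧ (3*cnt = 1 → cnt ≥ 8)


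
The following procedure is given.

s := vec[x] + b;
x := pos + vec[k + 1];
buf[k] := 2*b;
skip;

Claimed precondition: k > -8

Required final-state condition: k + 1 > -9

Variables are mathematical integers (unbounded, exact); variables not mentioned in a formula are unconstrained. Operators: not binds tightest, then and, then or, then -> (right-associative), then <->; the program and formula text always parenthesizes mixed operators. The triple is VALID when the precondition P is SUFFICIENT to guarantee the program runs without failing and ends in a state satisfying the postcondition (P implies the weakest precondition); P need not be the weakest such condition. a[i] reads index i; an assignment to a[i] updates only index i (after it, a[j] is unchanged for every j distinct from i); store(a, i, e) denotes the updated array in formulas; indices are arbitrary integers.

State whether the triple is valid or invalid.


Working backward. After the program, the postcondition k + 1 > -9 must hold; in canonical form it is k > -10.
Before skip: k > -10
Before buf[k] := 2*b: k > -10
Before x := pos + vec[k + 1]: k > -10
Before s := vec[x] + b: k > -10
The weakest precondition is k > -10.
Check whether k > -8 implies it.
Every state satisfying the precondition satisfies the weakest precondition: the implication holds.
Answer: valid
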